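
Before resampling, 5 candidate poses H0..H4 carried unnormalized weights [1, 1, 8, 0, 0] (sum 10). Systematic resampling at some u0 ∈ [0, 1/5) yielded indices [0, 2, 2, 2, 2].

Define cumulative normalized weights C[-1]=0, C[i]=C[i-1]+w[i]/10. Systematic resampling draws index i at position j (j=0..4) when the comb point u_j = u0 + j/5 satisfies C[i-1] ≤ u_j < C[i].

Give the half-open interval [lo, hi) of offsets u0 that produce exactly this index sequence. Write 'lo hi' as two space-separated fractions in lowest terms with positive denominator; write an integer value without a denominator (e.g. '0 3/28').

C = [1/10, 1/5, 1, 1, 1]
j=0 picked index 0: u0 ∈ [0, 1/10)
j=1 picked index 2: u0 ∈ [0, 4/5)
j=2 picked index 2: u0 ∈ [-1/5, 3/5)
j=3 picked index 2: u0 ∈ [-2/5, 2/5)
j=4 picked index 2: u0 ∈ [-3/5, 1/5)
intersection: [0, 1/10)

0 1/10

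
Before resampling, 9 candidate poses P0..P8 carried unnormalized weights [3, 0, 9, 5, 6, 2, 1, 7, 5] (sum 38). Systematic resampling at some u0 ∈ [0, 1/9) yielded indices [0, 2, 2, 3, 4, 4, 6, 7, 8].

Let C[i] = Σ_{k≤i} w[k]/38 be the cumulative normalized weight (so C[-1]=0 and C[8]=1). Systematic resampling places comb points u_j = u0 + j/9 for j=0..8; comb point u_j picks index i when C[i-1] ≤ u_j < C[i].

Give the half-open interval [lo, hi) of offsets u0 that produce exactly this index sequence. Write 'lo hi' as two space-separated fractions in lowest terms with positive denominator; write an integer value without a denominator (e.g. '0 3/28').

1/342 1/57

C = [3/38, 3/38, 6/19, 17/38, 23/38, 25/38, 13/19, 33/38, 1]
j=0 picked index 0: u0 ∈ [0, 3/38)
j=1 picked index 2: u0 ∈ [-11/342, 35/171)
j=2 picked index 2: u0 ∈ [-49/342, 16/171)
j=3 picked index 3: u0 ∈ [-1/57, 13/114)
j=4 picked index 4: u0 ∈ [1/342, 55/342)
j=5 picked index 4: u0 ∈ [-37/342, 17/342)
j=6 picked index 6: u0 ∈ [-1/114, 1/57)
j=7 picked index 7: u0 ∈ [-16/171, 31/342)
j=8 picked index 8: u0 ∈ [-7/342, 1/9)
intersection: [1/342, 1/57)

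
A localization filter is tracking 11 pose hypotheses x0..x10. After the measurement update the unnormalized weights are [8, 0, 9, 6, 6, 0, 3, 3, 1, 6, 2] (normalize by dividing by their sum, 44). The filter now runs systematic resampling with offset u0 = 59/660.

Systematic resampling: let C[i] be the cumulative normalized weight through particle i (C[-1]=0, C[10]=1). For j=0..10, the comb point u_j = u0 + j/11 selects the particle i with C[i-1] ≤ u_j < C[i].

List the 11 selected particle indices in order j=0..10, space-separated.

0 0 2 2 3 4 4 6 8 9 10

C = [2/11, 2/11, 17/44, 23/44, 29/44, 29/44, 8/11, 35/44, 9/11, 21/22, 1]
j=0: u_0=59/660 ∈ [0, 2/11) → index 0
j=1: u_1=119/660 ∈ [0, 2/11) → index 0
j=2: u_2=179/660 ∈ [2/11, 17/44) → index 2
j=3: u_3=239/660 ∈ [2/11, 17/44) → index 2
j=4: u_4=299/660 ∈ [17/44, 23/44) → index 3
j=5: u_5=359/660 ∈ [23/44, 29/44) → index 4
j=6: u_6=419/660 ∈ [23/44, 29/44) → index 4
j=7: u_7=479/660 ∈ [29/44, 8/11) → index 6
j=8: u_8=49/60 ∈ [35/44, 9/11) → index 8
j=9: u_9=599/660 ∈ [9/11, 21/22) → index 9
j=10: u_10=659/660 ∈ [21/22, 1) → index 10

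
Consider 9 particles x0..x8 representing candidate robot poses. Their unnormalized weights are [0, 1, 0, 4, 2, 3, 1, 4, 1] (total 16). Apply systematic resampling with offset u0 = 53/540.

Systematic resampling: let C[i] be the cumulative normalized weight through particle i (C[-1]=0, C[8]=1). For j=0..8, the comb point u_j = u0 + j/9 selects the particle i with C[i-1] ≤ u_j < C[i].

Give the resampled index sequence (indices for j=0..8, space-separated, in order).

3 3 4 4 5 6 7 7 8

C = [0, 1/16, 1/16, 5/16, 7/16, 5/8, 11/16, 15/16, 1]
j=0: u_0=53/540 ∈ [1/16, 5/16) → index 3
j=1: u_1=113/540 ∈ [1/16, 5/16) → index 3
j=2: u_2=173/540 ∈ [5/16, 7/16) → index 4
j=3: u_3=233/540 ∈ [5/16, 7/16) → index 4
j=4: u_4=293/540 ∈ [7/16, 5/8) → index 5
j=5: u_5=353/540 ∈ [5/8, 11/16) → index 6
j=6: u_6=413/540 ∈ [11/16, 15/16) → index 7
j=7: u_7=473/540 ∈ [11/16, 15/16) → index 7
j=8: u_8=533/540 ∈ [15/16, 1) → index 8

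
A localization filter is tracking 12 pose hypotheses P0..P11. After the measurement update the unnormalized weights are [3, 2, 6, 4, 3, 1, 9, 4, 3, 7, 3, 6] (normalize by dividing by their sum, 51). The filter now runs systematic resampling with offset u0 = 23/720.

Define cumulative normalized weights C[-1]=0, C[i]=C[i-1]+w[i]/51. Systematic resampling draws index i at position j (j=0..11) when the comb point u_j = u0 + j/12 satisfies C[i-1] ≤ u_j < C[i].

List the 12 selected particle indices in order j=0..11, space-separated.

0 2 2 3 5 6 6 7 9 9 10 11

C = [1/17, 5/51, 11/51, 5/17, 6/17, 19/51, 28/51, 32/51, 35/51, 14/17, 15/17, 1]
j=0: u_0=23/720 ∈ [0, 1/17) → index 0
j=1: u_1=83/720 ∈ [5/51, 11/51) → index 2
j=2: u_2=143/720 ∈ [5/51, 11/51) → index 2
j=3: u_3=203/720 ∈ [11/51, 5/17) → index 3
j=4: u_4=263/720 ∈ [6/17, 19/51) → index 5
j=5: u_5=323/720 ∈ [19/51, 28/51) → index 6
j=6: u_6=383/720 ∈ [19/51, 28/51) → index 6
j=7: u_7=443/720 ∈ [28/51, 32/51) → index 7
j=8: u_8=503/720 ∈ [35/51, 14/17) → index 9
j=9: u_9=563/720 ∈ [35/51, 14/17) → index 9
j=10: u_10=623/720 ∈ [14/17, 15/17) → index 10
j=11: u_11=683/720 ∈ [15/17, 1) → index 11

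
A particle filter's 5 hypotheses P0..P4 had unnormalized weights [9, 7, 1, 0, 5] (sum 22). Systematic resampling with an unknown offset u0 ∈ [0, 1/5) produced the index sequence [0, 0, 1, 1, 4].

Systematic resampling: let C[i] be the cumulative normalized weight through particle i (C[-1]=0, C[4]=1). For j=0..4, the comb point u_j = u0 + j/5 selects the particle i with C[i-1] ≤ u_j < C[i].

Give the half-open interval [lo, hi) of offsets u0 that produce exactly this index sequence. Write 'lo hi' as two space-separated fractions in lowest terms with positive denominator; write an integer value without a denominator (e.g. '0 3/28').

C = [9/22, 8/11, 17/22, 17/22, 1]
j=0 picked index 0: u0 ∈ [0, 9/22)
j=1 picked index 0: u0 ∈ [-1/5, 23/110)
j=2 picked index 1: u0 ∈ [1/110, 18/55)
j=3 picked index 1: u0 ∈ [-21/110, 7/55)
j=4 picked index 4: u0 ∈ [-3/110, 1/5)
intersection: [1/110, 7/55)

1/110 7/55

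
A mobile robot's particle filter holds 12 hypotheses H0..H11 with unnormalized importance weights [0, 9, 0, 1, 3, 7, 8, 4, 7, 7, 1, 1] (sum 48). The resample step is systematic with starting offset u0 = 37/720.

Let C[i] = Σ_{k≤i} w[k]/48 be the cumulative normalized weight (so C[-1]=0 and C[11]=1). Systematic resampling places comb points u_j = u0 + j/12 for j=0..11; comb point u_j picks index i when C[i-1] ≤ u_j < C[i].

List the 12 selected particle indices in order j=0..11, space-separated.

C = [0, 3/16, 3/16, 5/24, 13/48, 5/12, 7/12, 2/3, 13/16, 23/24, 47/48, 1]
j=0: u_0=37/720 ∈ [0, 3/16) → index 1
j=1: u_1=97/720 ∈ [0, 3/16) → index 1
j=2: u_2=157/720 ∈ [5/24, 13/48) → index 4
j=3: u_3=217/720 ∈ [13/48, 5/12) → index 5
j=4: u_4=277/720 ∈ [13/48, 5/12) → index 5
j=5: u_5=337/720 ∈ [5/12, 7/12) → index 6
j=6: u_6=397/720 ∈ [5/12, 7/12) → index 6
j=7: u_7=457/720 ∈ [7/12, 2/3) → index 7
j=8: u_8=517/720 ∈ [2/3, 13/16) → index 8
j=9: u_9=577/720 ∈ [2/3, 13/16) → index 8
j=10: u_10=637/720 ∈ [13/16, 23/24) → index 9
j=11: u_11=697/720 ∈ [23/24, 47/48) → index 10

1 1 4 5 5 6 6 7 8 8 9 10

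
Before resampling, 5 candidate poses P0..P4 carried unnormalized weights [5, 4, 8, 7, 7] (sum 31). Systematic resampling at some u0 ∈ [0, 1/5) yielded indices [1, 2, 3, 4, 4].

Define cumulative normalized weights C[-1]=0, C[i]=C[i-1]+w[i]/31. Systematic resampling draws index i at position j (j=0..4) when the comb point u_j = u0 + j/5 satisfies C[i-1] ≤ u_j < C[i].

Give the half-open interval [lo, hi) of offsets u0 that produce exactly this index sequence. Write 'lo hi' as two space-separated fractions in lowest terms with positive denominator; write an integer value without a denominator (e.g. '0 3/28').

27/155 1/5

C = [5/31, 9/31, 17/31, 24/31, 1]
j=0 picked index 1: u0 ∈ [5/31, 9/31)
j=1 picked index 2: u0 ∈ [14/155, 54/155)
j=2 picked index 3: u0 ∈ [23/155, 58/155)
j=3 picked index 4: u0 ∈ [27/155, 2/5)
j=4 picked index 4: u0 ∈ [-4/155, 1/5)
intersection: [27/155, 1/5)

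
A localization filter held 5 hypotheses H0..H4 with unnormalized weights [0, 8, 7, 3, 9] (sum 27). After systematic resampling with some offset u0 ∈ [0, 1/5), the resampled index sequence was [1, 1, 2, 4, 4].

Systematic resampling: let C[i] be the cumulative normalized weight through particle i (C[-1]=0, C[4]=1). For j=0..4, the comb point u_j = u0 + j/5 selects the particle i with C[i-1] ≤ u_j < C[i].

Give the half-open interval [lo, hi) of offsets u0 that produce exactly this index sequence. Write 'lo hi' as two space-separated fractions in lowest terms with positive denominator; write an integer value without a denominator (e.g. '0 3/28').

1/15 13/135

C = [0, 8/27, 5/9, 2/3, 1]
j=0 picked index 1: u0 ∈ [0, 8/27)
j=1 picked index 1: u0 ∈ [-1/5, 13/135)
j=2 picked index 2: u0 ∈ [-14/135, 7/45)
j=3 picked index 4: u0 ∈ [1/15, 2/5)
j=4 picked index 4: u0 ∈ [-2/15, 1/5)
intersection: [1/15, 13/135)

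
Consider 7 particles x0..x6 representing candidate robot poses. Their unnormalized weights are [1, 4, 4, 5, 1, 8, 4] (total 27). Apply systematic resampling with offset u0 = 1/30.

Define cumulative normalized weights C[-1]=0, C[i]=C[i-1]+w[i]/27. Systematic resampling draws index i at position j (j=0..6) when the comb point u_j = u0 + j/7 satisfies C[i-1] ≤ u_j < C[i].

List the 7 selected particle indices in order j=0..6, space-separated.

C = [1/27, 5/27, 1/3, 14/27, 5/9, 23/27, 1]
j=0: u_0=1/30 ∈ [0, 1/27) → index 0
j=1: u_1=37/210 ∈ [1/27, 5/27) → index 1
j=2: u_2=67/210 ∈ [5/27, 1/3) → index 2
j=3: u_3=97/210 ∈ [1/3, 14/27) → index 3
j=4: u_4=127/210 ∈ [5/9, 23/27) → index 5
j=5: u_5=157/210 ∈ [5/9, 23/27) → index 5
j=6: u_6=187/210 ∈ [23/27, 1) → index 6

0 1 2 3 5 5 6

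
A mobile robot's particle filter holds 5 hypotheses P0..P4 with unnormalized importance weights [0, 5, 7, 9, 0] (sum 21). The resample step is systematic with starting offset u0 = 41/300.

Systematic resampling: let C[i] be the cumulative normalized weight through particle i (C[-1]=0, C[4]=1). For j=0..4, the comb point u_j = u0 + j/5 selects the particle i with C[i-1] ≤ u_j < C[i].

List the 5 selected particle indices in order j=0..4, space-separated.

C = [0, 5/21, 4/7, 1, 1]
j=0: u_0=41/300 ∈ [0, 5/21) → index 1
j=1: u_1=101/300 ∈ [5/21, 4/7) → index 2
j=2: u_2=161/300 ∈ [5/21, 4/7) → index 2
j=3: u_3=221/300 ∈ [4/7, 1) → index 3
j=4: u_4=281/300 ∈ [4/7, 1) → index 3

1 2 2 3 3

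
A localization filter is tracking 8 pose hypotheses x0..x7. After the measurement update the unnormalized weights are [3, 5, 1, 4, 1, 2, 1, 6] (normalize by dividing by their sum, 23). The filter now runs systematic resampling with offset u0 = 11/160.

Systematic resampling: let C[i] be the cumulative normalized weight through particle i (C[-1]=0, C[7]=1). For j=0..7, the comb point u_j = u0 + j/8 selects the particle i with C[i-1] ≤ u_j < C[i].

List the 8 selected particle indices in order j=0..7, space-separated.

C = [3/23, 8/23, 9/23, 13/23, 14/23, 16/23, 17/23, 1]
j=0: u_0=11/160 ∈ [0, 3/23) → index 0
j=1: u_1=31/160 ∈ [3/23, 8/23) → index 1
j=2: u_2=51/160 ∈ [3/23, 8/23) → index 1
j=3: u_3=71/160 ∈ [9/23, 13/23) → index 3
j=4: u_4=91/160 ∈ [13/23, 14/23) → index 4
j=5: u_5=111/160 ∈ [14/23, 16/23) → index 5
j=6: u_6=131/160 ∈ [17/23, 1) → index 7
j=7: u_7=151/160 ∈ [17/23, 1) → index 7

0 1 1 3 4 5 7 7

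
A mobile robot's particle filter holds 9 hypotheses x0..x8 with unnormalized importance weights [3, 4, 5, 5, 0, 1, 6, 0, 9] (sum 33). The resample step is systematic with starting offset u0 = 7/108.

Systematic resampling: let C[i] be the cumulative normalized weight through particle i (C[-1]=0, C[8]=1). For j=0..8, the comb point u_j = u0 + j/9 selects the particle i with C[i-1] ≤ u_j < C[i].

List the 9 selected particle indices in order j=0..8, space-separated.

0 1 2 3 3 6 8 8 8

C = [1/11, 7/33, 4/11, 17/33, 17/33, 6/11, 8/11, 8/11, 1]
j=0: u_0=7/108 ∈ [0, 1/11) → index 0
j=1: u_1=19/108 ∈ [1/11, 7/33) → index 1
j=2: u_2=31/108 ∈ [7/33, 4/11) → index 2
j=3: u_3=43/108 ∈ [4/11, 17/33) → index 3
j=4: u_4=55/108 ∈ [4/11, 17/33) → index 3
j=5: u_5=67/108 ∈ [6/11, 8/11) → index 6
j=6: u_6=79/108 ∈ [8/11, 1) → index 8
j=7: u_7=91/108 ∈ [8/11, 1) → index 8
j=8: u_8=103/108 ∈ [8/11, 1) → index 8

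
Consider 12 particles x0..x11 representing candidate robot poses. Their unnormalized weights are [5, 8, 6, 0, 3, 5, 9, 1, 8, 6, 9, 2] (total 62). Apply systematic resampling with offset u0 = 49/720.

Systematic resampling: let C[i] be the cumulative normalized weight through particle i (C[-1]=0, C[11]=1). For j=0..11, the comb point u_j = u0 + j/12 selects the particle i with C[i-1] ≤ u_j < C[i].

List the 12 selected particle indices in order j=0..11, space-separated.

0 1 2 4 5 6 6 8 9 9 10 11

C = [5/62, 13/62, 19/62, 19/62, 11/31, 27/62, 18/31, 37/62, 45/62, 51/62, 30/31, 1]
j=0: u_0=49/720 ∈ [0, 5/62) → index 0
j=1: u_1=109/720 ∈ [5/62, 13/62) → index 1
j=2: u_2=169/720 ∈ [13/62, 19/62) → index 2
j=3: u_3=229/720 ∈ [19/62, 11/31) → index 4
j=4: u_4=289/720 ∈ [11/31, 27/62) → index 5
j=5: u_5=349/720 ∈ [27/62, 18/31) → index 6
j=6: u_6=409/720 ∈ [27/62, 18/31) → index 6
j=7: u_7=469/720 ∈ [37/62, 45/62) → index 8
j=8: u_8=529/720 ∈ [45/62, 51/62) → index 9
j=9: u_9=589/720 ∈ [45/62, 51/62) → index 9
j=10: u_10=649/720 ∈ [51/62, 30/31) → index 10
j=11: u_11=709/720 ∈ [30/31, 1) → index 11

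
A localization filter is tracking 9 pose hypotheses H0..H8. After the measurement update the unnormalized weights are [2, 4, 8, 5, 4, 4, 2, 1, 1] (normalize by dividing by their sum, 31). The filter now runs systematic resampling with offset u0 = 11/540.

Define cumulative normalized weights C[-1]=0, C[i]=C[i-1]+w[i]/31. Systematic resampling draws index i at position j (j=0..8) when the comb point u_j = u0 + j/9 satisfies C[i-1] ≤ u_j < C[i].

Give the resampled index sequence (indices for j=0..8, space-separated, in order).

C = [2/31, 6/31, 14/31, 19/31, 23/31, 27/31, 29/31, 30/31, 1]
j=0: u_0=11/540 ∈ [0, 2/31) → index 0
j=1: u_1=71/540 ∈ [2/31, 6/31) → index 1
j=2: u_2=131/540 ∈ [6/31, 14/31) → index 2
j=3: u_3=191/540 ∈ [6/31, 14/31) → index 2
j=4: u_4=251/540 ∈ [14/31, 19/31) → index 3
j=5: u_5=311/540 ∈ [14/31, 19/31) → index 3
j=6: u_6=371/540 ∈ [19/31, 23/31) → index 4
j=7: u_7=431/540 ∈ [23/31, 27/31) → index 5
j=8: u_8=491/540 ∈ [27/31, 29/31) → index 6

0 1 2 2 3 3 4 5 6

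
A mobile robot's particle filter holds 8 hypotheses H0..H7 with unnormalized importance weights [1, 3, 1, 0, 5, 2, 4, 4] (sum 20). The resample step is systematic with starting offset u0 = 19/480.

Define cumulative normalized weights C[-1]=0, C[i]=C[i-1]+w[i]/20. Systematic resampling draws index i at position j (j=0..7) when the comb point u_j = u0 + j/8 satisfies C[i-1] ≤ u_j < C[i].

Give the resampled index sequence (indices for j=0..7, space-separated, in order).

C = [1/20, 1/5, 1/4, 1/4, 1/2, 3/5, 4/5, 1]
j=0: u_0=19/480 ∈ [0, 1/20) → index 0
j=1: u_1=79/480 ∈ [1/20, 1/5) → index 1
j=2: u_2=139/480 ∈ [1/4, 1/2) → index 4
j=3: u_3=199/480 ∈ [1/4, 1/2) → index 4
j=4: u_4=259/480 ∈ [1/2, 3/5) → index 5
j=5: u_5=319/480 ∈ [3/5, 4/5) → index 6
j=6: u_6=379/480 ∈ [3/5, 4/5) → index 6
j=7: u_7=439/480 ∈ [4/5, 1) → index 7

0 1 4 4 5 6 6 7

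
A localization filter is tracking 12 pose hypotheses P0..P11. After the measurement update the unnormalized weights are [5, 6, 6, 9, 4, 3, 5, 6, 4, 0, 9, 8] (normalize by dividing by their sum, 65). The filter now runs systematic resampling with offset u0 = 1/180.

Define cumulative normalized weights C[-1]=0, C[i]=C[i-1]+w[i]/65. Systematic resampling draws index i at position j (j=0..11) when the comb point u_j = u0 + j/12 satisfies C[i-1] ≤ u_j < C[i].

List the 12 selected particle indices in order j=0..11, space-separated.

0 1 2 2 3 4 5 7 7 10 10 11

C = [1/13, 11/65, 17/65, 2/5, 6/13, 33/65, 38/65, 44/65, 48/65, 48/65, 57/65, 1]
j=0: u_0=1/180 ∈ [0, 1/13) → index 0
j=1: u_1=4/45 ∈ [1/13, 11/65) → index 1
j=2: u_2=31/180 ∈ [11/65, 17/65) → index 2
j=3: u_3=23/90 ∈ [11/65, 17/65) → index 2
j=4: u_4=61/180 ∈ [17/65, 2/5) → index 3
j=5: u_5=19/45 ∈ [2/5, 6/13) → index 4
j=6: u_6=91/180 ∈ [6/13, 33/65) → index 5
j=7: u_7=53/90 ∈ [38/65, 44/65) → index 7
j=8: u_8=121/180 ∈ [38/65, 44/65) → index 7
j=9: u_9=34/45 ∈ [48/65, 57/65) → index 10
j=10: u_10=151/180 ∈ [48/65, 57/65) → index 10
j=11: u_11=83/90 ∈ [57/65, 1) → index 11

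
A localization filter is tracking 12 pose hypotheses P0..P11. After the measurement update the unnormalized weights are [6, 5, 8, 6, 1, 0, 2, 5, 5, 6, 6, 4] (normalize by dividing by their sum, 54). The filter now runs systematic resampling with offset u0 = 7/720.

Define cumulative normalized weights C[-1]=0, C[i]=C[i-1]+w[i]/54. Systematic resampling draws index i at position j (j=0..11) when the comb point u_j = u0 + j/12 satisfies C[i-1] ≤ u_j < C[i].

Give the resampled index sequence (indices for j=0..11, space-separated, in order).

C = [1/9, 11/54, 19/54, 25/54, 13/27, 13/27, 14/27, 11/18, 19/27, 22/27, 25/27, 1]
j=0: u_0=7/720 ∈ [0, 1/9) → index 0
j=1: u_1=67/720 ∈ [0, 1/9) → index 0
j=2: u_2=127/720 ∈ [1/9, 11/54) → index 1
j=3: u_3=187/720 ∈ [11/54, 19/54) → index 2
j=4: u_4=247/720 ∈ [11/54, 19/54) → index 2
j=5: u_5=307/720 ∈ [19/54, 25/54) → index 3
j=6: u_6=367/720 ∈ [13/27, 14/27) → index 6
j=7: u_7=427/720 ∈ [14/27, 11/18) → index 7
j=8: u_8=487/720 ∈ [11/18, 19/27) → index 8
j=9: u_9=547/720 ∈ [19/27, 22/27) → index 9
j=10: u_10=607/720 ∈ [22/27, 25/27) → index 10
j=11: u_11=667/720 ∈ [25/27, 1) → index 11

0 0 1 2 2 3 6 7 8 9 10 11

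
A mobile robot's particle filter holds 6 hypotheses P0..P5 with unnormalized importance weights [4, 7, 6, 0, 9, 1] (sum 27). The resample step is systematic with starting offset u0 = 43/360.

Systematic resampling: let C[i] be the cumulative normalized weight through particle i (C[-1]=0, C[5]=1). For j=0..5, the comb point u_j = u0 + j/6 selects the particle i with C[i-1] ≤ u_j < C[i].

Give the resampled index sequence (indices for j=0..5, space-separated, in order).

0 1 2 2 4 4

C = [4/27, 11/27, 17/27, 17/27, 26/27, 1]
j=0: u_0=43/360 ∈ [0, 4/27) → index 0
j=1: u_1=103/360 ∈ [4/27, 11/27) → index 1
j=2: u_2=163/360 ∈ [11/27, 17/27) → index 2
j=3: u_3=223/360 ∈ [11/27, 17/27) → index 2
j=4: u_4=283/360 ∈ [17/27, 26/27) → index 4
j=5: u_5=343/360 ∈ [17/27, 26/27) → index 4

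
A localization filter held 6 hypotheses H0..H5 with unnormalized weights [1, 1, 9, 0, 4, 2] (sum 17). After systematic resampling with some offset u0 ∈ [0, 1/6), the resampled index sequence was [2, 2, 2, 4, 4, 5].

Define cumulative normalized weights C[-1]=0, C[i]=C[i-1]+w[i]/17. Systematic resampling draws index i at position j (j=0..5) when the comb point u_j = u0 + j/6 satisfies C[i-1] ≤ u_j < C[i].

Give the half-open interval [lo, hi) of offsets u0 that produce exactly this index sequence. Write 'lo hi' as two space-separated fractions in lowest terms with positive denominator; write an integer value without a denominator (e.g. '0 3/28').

C = [1/17, 2/17, 11/17, 11/17, 15/17, 1]
j=0 picked index 2: u0 ∈ [2/17, 11/17)
j=1 picked index 2: u0 ∈ [-5/102, 49/102)
j=2 picked index 2: u0 ∈ [-11/51, 16/51)
j=3 picked index 4: u0 ∈ [5/34, 13/34)
j=4 picked index 4: u0 ∈ [-1/51, 11/51)
j=5 picked index 5: u0 ∈ [5/102, 1/6)
intersection: [5/34, 1/6)

5/34 1/6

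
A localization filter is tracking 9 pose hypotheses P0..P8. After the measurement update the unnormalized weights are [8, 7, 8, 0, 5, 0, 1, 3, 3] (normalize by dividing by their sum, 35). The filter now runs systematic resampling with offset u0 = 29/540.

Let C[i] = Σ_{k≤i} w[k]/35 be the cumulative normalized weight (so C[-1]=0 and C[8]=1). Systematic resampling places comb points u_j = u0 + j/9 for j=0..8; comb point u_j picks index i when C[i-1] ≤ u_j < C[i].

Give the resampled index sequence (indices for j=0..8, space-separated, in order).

C = [8/35, 3/7, 23/35, 23/35, 4/5, 4/5, 29/35, 32/35, 1]
j=0: u_0=29/540 ∈ [0, 8/35) → index 0
j=1: u_1=89/540 ∈ [0, 8/35) → index 0
j=2: u_2=149/540 ∈ [8/35, 3/7) → index 1
j=3: u_3=209/540 ∈ [8/35, 3/7) → index 1
j=4: u_4=269/540 ∈ [3/7, 23/35) → index 2
j=5: u_5=329/540 ∈ [3/7, 23/35) → index 2
j=6: u_6=389/540 ∈ [23/35, 4/5) → index 4
j=7: u_7=449/540 ∈ [29/35, 32/35) → index 7
j=8: u_8=509/540 ∈ [32/35, 1) → index 8

0 0 1 1 2 2 4 7 8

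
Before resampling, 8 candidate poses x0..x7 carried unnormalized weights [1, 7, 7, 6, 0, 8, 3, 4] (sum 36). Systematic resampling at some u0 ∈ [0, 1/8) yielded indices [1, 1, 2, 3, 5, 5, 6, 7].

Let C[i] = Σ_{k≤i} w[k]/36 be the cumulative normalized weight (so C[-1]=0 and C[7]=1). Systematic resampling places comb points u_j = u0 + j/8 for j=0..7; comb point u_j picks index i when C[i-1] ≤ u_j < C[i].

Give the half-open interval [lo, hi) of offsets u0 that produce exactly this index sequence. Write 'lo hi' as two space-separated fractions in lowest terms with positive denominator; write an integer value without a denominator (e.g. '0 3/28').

C = [1/36, 2/9, 5/12, 7/12, 7/12, 29/36, 8/9, 1]
j=0 picked index 1: u0 ∈ [1/36, 2/9)
j=1 picked index 1: u0 ∈ [-7/72, 7/72)
j=2 picked index 2: u0 ∈ [-1/36, 1/6)
j=3 picked index 3: u0 ∈ [1/24, 5/24)
j=4 picked index 5: u0 ∈ [1/12, 11/36)
j=5 picked index 5: u0 ∈ [-1/24, 13/72)
j=6 picked index 6: u0 ∈ [1/18, 5/36)
j=7 picked index 7: u0 ∈ [1/72, 1/8)
intersection: [1/12, 7/72)

1/12 7/72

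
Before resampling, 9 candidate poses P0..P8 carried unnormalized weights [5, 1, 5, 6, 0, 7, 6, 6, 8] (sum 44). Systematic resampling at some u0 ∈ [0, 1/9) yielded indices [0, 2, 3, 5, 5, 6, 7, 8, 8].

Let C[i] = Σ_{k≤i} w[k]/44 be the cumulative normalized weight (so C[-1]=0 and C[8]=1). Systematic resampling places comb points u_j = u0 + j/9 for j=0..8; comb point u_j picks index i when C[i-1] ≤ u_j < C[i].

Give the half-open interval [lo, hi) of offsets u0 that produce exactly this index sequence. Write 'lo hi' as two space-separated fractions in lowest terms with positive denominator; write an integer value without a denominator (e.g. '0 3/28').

C = [5/44, 3/22, 1/4, 17/44, 17/44, 6/11, 15/22, 9/11, 1]
j=0 picked index 0: u0 ∈ [0, 5/44)
j=1 picked index 2: u0 ∈ [5/198, 5/36)
j=2 picked index 3: u0 ∈ [1/36, 65/396)
j=3 picked index 5: u0 ∈ [7/132, 7/33)
j=4 picked index 5: u0 ∈ [-23/396, 10/99)
j=5 picked index 6: u0 ∈ [-1/99, 25/198)
j=6 picked index 7: u0 ∈ [1/66, 5/33)
j=7 picked index 8: u0 ∈ [4/99, 2/9)
j=8 picked index 8: u0 ∈ [-7/99, 1/9)
intersection: [7/132, 10/99)

7/132 10/99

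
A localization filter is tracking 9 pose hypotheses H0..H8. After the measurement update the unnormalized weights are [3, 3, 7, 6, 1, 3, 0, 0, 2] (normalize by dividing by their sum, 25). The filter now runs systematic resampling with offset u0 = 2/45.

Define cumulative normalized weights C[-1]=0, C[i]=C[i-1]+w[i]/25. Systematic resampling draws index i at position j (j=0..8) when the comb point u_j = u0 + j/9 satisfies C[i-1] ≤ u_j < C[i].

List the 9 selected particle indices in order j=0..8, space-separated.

C = [3/25, 6/25, 13/25, 19/25, 4/5, 23/25, 23/25, 23/25, 1]
j=0: u_0=2/45 ∈ [0, 3/25) → index 0
j=1: u_1=7/45 ∈ [3/25, 6/25) → index 1
j=2: u_2=4/15 ∈ [6/25, 13/25) → index 2
j=3: u_3=17/45 ∈ [6/25, 13/25) → index 2
j=4: u_4=22/45 ∈ [6/25, 13/25) → index 2
j=5: u_5=3/5 ∈ [13/25, 19/25) → index 3
j=6: u_6=32/45 ∈ [13/25, 19/25) → index 3
j=7: u_7=37/45 ∈ [4/5, 23/25) → index 5
j=8: u_8=14/15 ∈ [23/25, 1) → index 8

0 1 2 2 2 3 3 5 8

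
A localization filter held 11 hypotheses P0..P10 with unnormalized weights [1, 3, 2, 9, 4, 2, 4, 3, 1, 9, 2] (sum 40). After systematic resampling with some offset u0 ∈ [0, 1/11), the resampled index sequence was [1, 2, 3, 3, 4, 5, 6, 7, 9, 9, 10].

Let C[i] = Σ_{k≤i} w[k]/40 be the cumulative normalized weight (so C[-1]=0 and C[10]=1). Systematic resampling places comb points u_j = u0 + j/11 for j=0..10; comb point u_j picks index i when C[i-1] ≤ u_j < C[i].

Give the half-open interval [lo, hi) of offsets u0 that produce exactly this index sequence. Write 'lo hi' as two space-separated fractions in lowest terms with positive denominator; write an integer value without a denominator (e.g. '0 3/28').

9/220 13/220

C = [1/40, 1/10, 3/20, 3/8, 19/40, 21/40, 5/8, 7/10, 29/40, 19/20, 1]
j=0 picked index 1: u0 ∈ [1/40, 1/10)
j=1 picked index 2: u0 ∈ [1/110, 13/220)
j=2 picked index 3: u0 ∈ [-7/220, 17/88)
j=3 picked index 3: u0 ∈ [-27/220, 9/88)
j=4 picked index 4: u0 ∈ [1/88, 49/440)
j=5 picked index 5: u0 ∈ [9/440, 31/440)
j=6 picked index 6: u0 ∈ [-9/440, 7/88)
j=7 picked index 7: u0 ∈ [-1/88, 7/110)
j=8 picked index 9: u0 ∈ [-1/440, 49/220)
j=9 picked index 9: u0 ∈ [-41/440, 29/220)
j=10 picked index 10: u0 ∈ [9/220, 1/11)
intersection: [9/220, 13/220)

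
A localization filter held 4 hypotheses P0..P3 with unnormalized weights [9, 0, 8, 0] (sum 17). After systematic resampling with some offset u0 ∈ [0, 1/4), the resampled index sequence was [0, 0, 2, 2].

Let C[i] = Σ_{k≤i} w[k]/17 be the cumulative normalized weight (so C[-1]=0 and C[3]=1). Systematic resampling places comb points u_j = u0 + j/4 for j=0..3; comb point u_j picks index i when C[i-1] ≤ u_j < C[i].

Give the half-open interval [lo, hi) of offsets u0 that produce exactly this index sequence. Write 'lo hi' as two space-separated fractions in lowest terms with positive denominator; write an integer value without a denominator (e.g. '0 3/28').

1/34 1/4

C = [9/17, 9/17, 1, 1]
j=0 picked index 0: u0 ∈ [0, 9/17)
j=1 picked index 0: u0 ∈ [-1/4, 19/68)
j=2 picked index 2: u0 ∈ [1/34, 1/2)
j=3 picked index 2: u0 ∈ [-15/68, 1/4)
intersection: [1/34, 1/4)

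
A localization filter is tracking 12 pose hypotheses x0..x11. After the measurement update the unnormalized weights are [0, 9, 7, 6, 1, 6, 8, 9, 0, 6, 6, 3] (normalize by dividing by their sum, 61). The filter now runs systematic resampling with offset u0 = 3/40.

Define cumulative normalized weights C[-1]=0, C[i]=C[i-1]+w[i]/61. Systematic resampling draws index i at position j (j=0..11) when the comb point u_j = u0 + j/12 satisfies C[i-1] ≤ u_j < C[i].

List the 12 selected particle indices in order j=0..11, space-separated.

C = [0, 9/61, 16/61, 22/61, 23/61, 29/61, 37/61, 46/61, 46/61, 52/61, 58/61, 1]
j=0: u_0=3/40 ∈ [0, 9/61) → index 1
j=1: u_1=19/120 ∈ [9/61, 16/61) → index 2
j=2: u_2=29/120 ∈ [9/61, 16/61) → index 2
j=3: u_3=13/40 ∈ [16/61, 22/61) → index 3
j=4: u_4=49/120 ∈ [23/61, 29/61) → index 5
j=5: u_5=59/120 ∈ [29/61, 37/61) → index 6
j=6: u_6=23/40 ∈ [29/61, 37/61) → index 6
j=7: u_7=79/120 ∈ [37/61, 46/61) → index 7
j=8: u_8=89/120 ∈ [37/61, 46/61) → index 7
j=9: u_9=33/40 ∈ [46/61, 52/61) → index 9
j=10: u_10=109/120 ∈ [52/61, 58/61) → index 10
j=11: u_11=119/120 ∈ [58/61, 1) → index 11

1 2 2 3 5 6 6 7 7 9 10 11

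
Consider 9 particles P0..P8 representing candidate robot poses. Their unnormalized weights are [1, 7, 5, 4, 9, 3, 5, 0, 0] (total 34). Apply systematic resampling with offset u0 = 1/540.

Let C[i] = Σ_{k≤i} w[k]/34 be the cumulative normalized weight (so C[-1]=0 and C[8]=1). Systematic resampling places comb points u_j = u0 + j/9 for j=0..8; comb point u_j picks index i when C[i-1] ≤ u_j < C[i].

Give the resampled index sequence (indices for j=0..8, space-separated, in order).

C = [1/34, 4/17, 13/34, 1/2, 13/17, 29/34, 1, 1, 1]
j=0: u_0=1/540 ∈ [0, 1/34) → index 0
j=1: u_1=61/540 ∈ [1/34, 4/17) → index 1
j=2: u_2=121/540 ∈ [1/34, 4/17) → index 1
j=3: u_3=181/540 ∈ [4/17, 13/34) → index 2
j=4: u_4=241/540 ∈ [13/34, 1/2) → index 3
j=5: u_5=301/540 ∈ [1/2, 13/17) → index 4
j=6: u_6=361/540 ∈ [1/2, 13/17) → index 4
j=7: u_7=421/540 ∈ [13/17, 29/34) → index 5
j=8: u_8=481/540 ∈ [29/34, 1) → index 6

0 1 1 2 3 4 4 5 6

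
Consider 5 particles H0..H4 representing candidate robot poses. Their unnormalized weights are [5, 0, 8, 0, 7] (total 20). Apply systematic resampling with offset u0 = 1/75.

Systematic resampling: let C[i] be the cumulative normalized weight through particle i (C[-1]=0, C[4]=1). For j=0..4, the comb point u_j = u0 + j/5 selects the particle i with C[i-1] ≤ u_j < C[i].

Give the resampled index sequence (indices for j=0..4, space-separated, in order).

0 0 2 2 4

C = [1/4, 1/4, 13/20, 13/20, 1]
j=0: u_0=1/75 ∈ [0, 1/4) → index 0
j=1: u_1=16/75 ∈ [0, 1/4) → index 0
j=2: u_2=31/75 ∈ [1/4, 13/20) → index 2
j=3: u_3=46/75 ∈ [1/4, 13/20) → index 2
j=4: u_4=61/75 ∈ [13/20, 1) → index 4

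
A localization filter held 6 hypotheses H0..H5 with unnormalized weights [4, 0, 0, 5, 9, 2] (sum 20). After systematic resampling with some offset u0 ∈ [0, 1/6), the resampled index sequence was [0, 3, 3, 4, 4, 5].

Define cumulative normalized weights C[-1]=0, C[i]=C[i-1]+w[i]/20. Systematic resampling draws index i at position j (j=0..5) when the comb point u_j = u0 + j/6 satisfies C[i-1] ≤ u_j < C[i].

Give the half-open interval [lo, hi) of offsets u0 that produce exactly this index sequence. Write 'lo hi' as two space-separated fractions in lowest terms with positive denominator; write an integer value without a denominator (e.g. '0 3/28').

C = [1/5, 1/5, 1/5, 9/20, 9/10, 1]
j=0 picked index 0: u0 ∈ [0, 1/5)
j=1 picked index 3: u0 ∈ [1/30, 17/60)
j=2 picked index 3: u0 ∈ [-2/15, 7/60)
j=3 picked index 4: u0 ∈ [-1/20, 2/5)
j=4 picked index 4: u0 ∈ [-13/60, 7/30)
j=5 picked index 5: u0 ∈ [1/15, 1/6)
intersection: [1/15, 7/60)

1/15 7/60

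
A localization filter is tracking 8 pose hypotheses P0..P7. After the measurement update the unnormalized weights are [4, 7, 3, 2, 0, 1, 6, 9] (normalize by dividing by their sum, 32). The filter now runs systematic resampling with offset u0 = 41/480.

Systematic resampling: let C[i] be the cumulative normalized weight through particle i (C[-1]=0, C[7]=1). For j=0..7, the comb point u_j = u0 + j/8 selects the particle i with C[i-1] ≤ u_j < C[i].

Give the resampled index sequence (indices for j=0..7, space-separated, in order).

0 1 1 3 6 6 7 7

C = [1/8, 11/32, 7/16, 1/2, 1/2, 17/32, 23/32, 1]
j=0: u_0=41/480 ∈ [0, 1/8) → index 0
j=1: u_1=101/480 ∈ [1/8, 11/32) → index 1
j=2: u_2=161/480 ∈ [1/8, 11/32) → index 1
j=3: u_3=221/480 ∈ [7/16, 1/2) → index 3
j=4: u_4=281/480 ∈ [17/32, 23/32) → index 6
j=5: u_5=341/480 ∈ [17/32, 23/32) → index 6
j=6: u_6=401/480 ∈ [23/32, 1) → index 7
j=7: u_7=461/480 ∈ [23/32, 1) → index 7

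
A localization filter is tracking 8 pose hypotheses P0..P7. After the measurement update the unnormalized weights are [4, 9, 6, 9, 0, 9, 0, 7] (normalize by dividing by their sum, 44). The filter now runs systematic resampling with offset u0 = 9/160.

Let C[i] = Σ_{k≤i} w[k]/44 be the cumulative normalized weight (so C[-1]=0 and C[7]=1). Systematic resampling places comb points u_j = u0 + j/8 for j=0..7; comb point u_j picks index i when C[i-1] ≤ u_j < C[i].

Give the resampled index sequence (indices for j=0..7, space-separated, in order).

C = [1/11, 13/44, 19/44, 7/11, 7/11, 37/44, 37/44, 1]
j=0: u_0=9/160 ∈ [0, 1/11) → index 0
j=1: u_1=29/160 ∈ [1/11, 13/44) → index 1
j=2: u_2=49/160 ∈ [13/44, 19/44) → index 2
j=3: u_3=69/160 ∈ [13/44, 19/44) → index 2
j=4: u_4=89/160 ∈ [19/44, 7/11) → index 3
j=5: u_5=109/160 ∈ [7/11, 37/44) → index 5
j=6: u_6=129/160 ∈ [7/11, 37/44) → index 5
j=7: u_7=149/160 ∈ [37/44, 1) → index 7

0 1 2 2 3 5 5 7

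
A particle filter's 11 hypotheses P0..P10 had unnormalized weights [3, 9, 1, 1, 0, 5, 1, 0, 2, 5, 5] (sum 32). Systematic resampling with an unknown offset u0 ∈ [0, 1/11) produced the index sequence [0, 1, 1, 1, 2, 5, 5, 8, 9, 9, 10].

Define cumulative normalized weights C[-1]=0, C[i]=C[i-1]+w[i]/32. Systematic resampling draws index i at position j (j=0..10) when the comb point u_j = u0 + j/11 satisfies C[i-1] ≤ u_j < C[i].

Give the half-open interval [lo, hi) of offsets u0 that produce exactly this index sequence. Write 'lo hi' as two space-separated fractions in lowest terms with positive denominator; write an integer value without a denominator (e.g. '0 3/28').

1/88 9/352

C = [3/32, 3/8, 13/32, 7/16, 7/16, 19/32, 5/8, 5/8, 11/16, 27/32, 1]
j=0 picked index 0: u0 ∈ [0, 3/32)
j=1 picked index 1: u0 ∈ [1/352, 25/88)
j=2 picked index 1: u0 ∈ [-31/352, 17/88)
j=3 picked index 1: u0 ∈ [-63/352, 9/88)
j=4 picked index 2: u0 ∈ [1/88, 15/352)
j=5 picked index 5: u0 ∈ [-3/176, 49/352)
j=6 picked index 5: u0 ∈ [-19/176, 17/352)
j=7 picked index 8: u0 ∈ [-1/88, 9/176)
j=8 picked index 9: u0 ∈ [-7/176, 41/352)
j=9 picked index 9: u0 ∈ [-23/176, 9/352)
j=10 picked index 10: u0 ∈ [-23/352, 1/11)
intersection: [1/88, 9/352)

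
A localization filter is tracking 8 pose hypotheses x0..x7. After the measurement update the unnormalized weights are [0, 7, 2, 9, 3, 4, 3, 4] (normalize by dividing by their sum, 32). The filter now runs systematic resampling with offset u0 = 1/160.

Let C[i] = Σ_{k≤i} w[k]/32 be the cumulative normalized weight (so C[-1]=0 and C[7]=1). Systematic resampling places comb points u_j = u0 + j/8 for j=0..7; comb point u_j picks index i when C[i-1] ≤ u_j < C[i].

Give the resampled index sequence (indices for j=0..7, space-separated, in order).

1 1 2 3 3 4 5 7

C = [0, 7/32, 9/32, 9/16, 21/32, 25/32, 7/8, 1]
j=0: u_0=1/160 ∈ [0, 7/32) → index 1
j=1: u_1=21/160 ∈ [0, 7/32) → index 1
j=2: u_2=41/160 ∈ [7/32, 9/32) → index 2
j=3: u_3=61/160 ∈ [9/32, 9/16) → index 3
j=4: u_4=81/160 ∈ [9/32, 9/16) → index 3
j=5: u_5=101/160 ∈ [9/16, 21/32) → index 4
j=6: u_6=121/160 ∈ [21/32, 25/32) → index 5
j=7: u_7=141/160 ∈ [7/8, 1) → index 7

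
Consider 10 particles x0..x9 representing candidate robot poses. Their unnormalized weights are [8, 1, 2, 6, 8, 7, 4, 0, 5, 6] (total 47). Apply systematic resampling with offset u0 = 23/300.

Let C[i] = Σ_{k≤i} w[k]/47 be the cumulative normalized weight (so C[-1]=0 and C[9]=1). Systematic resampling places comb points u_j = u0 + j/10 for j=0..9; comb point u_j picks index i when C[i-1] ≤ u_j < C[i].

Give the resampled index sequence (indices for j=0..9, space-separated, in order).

0 1 3 4 4 5 5 8 9 9

C = [8/47, 9/47, 11/47, 17/47, 25/47, 32/47, 36/47, 36/47, 41/47, 1]
j=0: u_0=23/300 ∈ [0, 8/47) → index 0
j=1: u_1=53/300 ∈ [8/47, 9/47) → index 1
j=2: u_2=83/300 ∈ [11/47, 17/47) → index 3
j=3: u_3=113/300 ∈ [17/47, 25/47) → index 4
j=4: u_4=143/300 ∈ [17/47, 25/47) → index 4
j=5: u_5=173/300 ∈ [25/47, 32/47) → index 5
j=6: u_6=203/300 ∈ [25/47, 32/47) → index 5
j=7: u_7=233/300 ∈ [36/47, 41/47) → index 8
j=8: u_8=263/300 ∈ [41/47, 1) → index 9
j=9: u_9=293/300 ∈ [41/47, 1) → index 9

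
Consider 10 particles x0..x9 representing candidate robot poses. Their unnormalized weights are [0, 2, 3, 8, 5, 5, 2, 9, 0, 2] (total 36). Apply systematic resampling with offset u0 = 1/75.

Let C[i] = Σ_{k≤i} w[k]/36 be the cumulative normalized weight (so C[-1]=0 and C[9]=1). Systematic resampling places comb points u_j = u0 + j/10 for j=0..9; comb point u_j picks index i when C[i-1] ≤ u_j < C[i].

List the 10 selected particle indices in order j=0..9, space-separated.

C = [0, 1/18, 5/36, 13/36, 1/2, 23/36, 25/36, 17/18, 17/18, 1]
j=0: u_0=1/75 ∈ [0, 1/18) → index 1
j=1: u_1=17/150 ∈ [1/18, 5/36) → index 2
j=2: u_2=16/75 ∈ [5/36, 13/36) → index 3
j=3: u_3=47/150 ∈ [5/36, 13/36) → index 3
j=4: u_4=31/75 ∈ [13/36, 1/2) → index 4
j=5: u_5=77/150 ∈ [1/2, 23/36) → index 5
j=6: u_6=46/75 ∈ [1/2, 23/36) → index 5
j=7: u_7=107/150 ∈ [25/36, 17/18) → index 7
j=8: u_8=61/75 ∈ [25/36, 17/18) → index 7
j=9: u_9=137/150 ∈ [25/36, 17/18) → index 7

1 2 3 3 4 5 5 7 7 7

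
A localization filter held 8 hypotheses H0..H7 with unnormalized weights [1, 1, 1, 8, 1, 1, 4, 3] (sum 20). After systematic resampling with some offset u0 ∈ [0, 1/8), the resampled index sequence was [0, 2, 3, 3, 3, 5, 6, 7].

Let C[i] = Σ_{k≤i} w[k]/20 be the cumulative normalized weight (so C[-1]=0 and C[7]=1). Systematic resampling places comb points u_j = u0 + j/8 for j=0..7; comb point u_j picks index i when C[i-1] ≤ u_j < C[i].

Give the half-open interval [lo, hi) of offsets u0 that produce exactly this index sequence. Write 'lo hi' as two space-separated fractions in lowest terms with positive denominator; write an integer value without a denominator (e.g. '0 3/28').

0 1/40

C = [1/20, 1/10, 3/20, 11/20, 3/5, 13/20, 17/20, 1]
j=0 picked index 0: u0 ∈ [0, 1/20)
j=1 picked index 2: u0 ∈ [-1/40, 1/40)
j=2 picked index 3: u0 ∈ [-1/10, 3/10)
j=3 picked index 3: u0 ∈ [-9/40, 7/40)
j=4 picked index 3: u0 ∈ [-7/20, 1/20)
j=5 picked index 5: u0 ∈ [-1/40, 1/40)
j=6 picked index 6: u0 ∈ [-1/10, 1/10)
j=7 picked index 7: u0 ∈ [-1/40, 1/8)
intersection: [0, 1/40)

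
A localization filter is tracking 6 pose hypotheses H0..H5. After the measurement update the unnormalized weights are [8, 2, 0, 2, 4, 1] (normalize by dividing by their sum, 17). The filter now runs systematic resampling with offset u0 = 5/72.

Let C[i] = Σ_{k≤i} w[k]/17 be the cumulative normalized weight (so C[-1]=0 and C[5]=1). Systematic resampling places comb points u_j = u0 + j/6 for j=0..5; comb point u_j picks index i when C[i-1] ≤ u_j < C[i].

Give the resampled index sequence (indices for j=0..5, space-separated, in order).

0 0 0 1 4 4

C = [8/17, 10/17, 10/17, 12/17, 16/17, 1]
j=0: u_0=5/72 ∈ [0, 8/17) → index 0
j=1: u_1=17/72 ∈ [0, 8/17) → index 0
j=2: u_2=29/72 ∈ [0, 8/17) → index 0
j=3: u_3=41/72 ∈ [8/17, 10/17) → index 1
j=4: u_4=53/72 ∈ [12/17, 16/17) → index 4
j=5: u_5=65/72 ∈ [12/17, 16/17) → index 4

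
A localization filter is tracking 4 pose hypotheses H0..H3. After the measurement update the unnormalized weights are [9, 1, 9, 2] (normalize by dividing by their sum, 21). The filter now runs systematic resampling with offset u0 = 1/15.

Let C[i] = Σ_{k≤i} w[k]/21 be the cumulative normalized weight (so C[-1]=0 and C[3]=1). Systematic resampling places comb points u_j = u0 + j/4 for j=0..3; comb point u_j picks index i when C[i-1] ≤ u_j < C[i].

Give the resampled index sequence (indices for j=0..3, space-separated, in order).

C = [3/7, 10/21, 19/21, 1]
j=0: u_0=1/15 ∈ [0, 3/7) → index 0
j=1: u_1=19/60 ∈ [0, 3/7) → index 0
j=2: u_2=17/30 ∈ [10/21, 19/21) → index 2
j=3: u_3=49/60 ∈ [10/21, 19/21) → index 2

0 0 2 2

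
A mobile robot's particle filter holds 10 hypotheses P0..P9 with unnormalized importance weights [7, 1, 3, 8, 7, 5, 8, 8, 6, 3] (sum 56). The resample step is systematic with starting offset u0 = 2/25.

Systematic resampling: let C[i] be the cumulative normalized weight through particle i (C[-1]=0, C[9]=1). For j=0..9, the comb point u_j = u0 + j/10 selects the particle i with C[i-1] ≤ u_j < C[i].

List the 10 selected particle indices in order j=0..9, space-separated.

0 2 3 4 5 6 6 7 8 9

C = [1/8, 1/7, 11/56, 19/56, 13/28, 31/56, 39/56, 47/56, 53/56, 1]
j=0: u_0=2/25 ∈ [0, 1/8) → index 0
j=1: u_1=9/50 ∈ [1/7, 11/56) → index 2
j=2: u_2=7/25 ∈ [11/56, 19/56) → index 3
j=3: u_3=19/50 ∈ [19/56, 13/28) → index 4
j=4: u_4=12/25 ∈ [13/28, 31/56) → index 5
j=5: u_5=29/50 ∈ [31/56, 39/56) → index 6
j=6: u_6=17/25 ∈ [31/56, 39/56) → index 6
j=7: u_7=39/50 ∈ [39/56, 47/56) → index 7
j=8: u_8=22/25 ∈ [47/56, 53/56) → index 8
j=9: u_9=49/50 ∈ [53/56, 1) → index 9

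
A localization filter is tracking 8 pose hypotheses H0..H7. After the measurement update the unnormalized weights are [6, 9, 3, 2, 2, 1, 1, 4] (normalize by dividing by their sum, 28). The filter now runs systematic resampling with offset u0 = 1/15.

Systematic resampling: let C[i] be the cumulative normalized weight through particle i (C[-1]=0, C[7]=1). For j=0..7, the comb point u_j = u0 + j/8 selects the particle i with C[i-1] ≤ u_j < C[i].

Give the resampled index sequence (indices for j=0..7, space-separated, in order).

C = [3/14, 15/28, 9/14, 5/7, 11/14, 23/28, 6/7, 1]
j=0: u_0=1/15 ∈ [0, 3/14) → index 0
j=1: u_1=23/120 ∈ [0, 3/14) → index 0
j=2: u_2=19/60 ∈ [3/14, 15/28) → index 1
j=3: u_3=53/120 ∈ [3/14, 15/28) → index 1
j=4: u_4=17/30 ∈ [15/28, 9/14) → index 2
j=5: u_5=83/120 ∈ [9/14, 5/7) → index 3
j=6: u_6=49/60 ∈ [11/14, 23/28) → index 5
j=7: u_7=113/120 ∈ [6/7, 1) → index 7

0 0 1 1 2 3 5 7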